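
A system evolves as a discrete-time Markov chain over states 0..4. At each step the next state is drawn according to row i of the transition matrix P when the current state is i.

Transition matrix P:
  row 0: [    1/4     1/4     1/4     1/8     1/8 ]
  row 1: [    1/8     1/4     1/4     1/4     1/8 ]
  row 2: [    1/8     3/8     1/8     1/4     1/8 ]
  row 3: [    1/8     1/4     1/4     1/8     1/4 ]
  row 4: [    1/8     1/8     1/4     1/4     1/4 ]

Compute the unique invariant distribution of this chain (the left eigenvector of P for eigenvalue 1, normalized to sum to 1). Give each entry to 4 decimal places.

π = [0.1429, 0.2562, 0.2222, 0.2063, 0.1723]

Balance equations π_j = Σ_i π_i·P[i][j]:
  π_0 = 1/4·π_0 + 1/8·π_1 + 1/8·π_2 + 1/8·π_3 + 1/8·π_4
  π_1 = 1/4·π_0 + 1/4·π_1 + 3/8·π_2 + 1/4·π_3 + 1/8·π_4
  π_2 = 1/4·π_0 + 1/4·π_1 + 1/8·π_2 + 1/4·π_3 + 1/4·π_4
  π_3 = 1/8·π_0 + 1/4·π_1 + 1/4·π_2 + 1/8·π_3 + 1/4·π_4
  normalize: π_0 + π_1 + π_2 + π_3 + π_4 = 1
Solving the linear system gives exactly π = [1/7, 113/441, 2/9, 13/63, 76/441].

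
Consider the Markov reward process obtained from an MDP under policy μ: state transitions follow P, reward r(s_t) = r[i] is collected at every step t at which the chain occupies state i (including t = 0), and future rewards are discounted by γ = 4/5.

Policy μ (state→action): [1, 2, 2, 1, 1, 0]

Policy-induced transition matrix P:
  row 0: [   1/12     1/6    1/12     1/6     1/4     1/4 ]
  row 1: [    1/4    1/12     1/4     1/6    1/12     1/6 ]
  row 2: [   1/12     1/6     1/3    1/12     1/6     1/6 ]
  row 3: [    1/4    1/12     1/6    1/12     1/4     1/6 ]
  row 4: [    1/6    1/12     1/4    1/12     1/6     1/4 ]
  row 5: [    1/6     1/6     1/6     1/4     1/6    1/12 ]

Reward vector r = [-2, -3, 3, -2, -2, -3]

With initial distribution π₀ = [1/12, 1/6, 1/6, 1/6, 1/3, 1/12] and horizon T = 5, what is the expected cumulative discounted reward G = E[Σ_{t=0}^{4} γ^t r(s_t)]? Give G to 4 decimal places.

G = -4.2738

t=0: π = [0.0833, 0.1667, 0.1667, 0.1667, 0.3333, 0.0833], E[r] = -1.4167, γ^t·E[r] = -1.416667, running G = -1.416667
t=1: π = [0.1736, 0.1111, 0.2292, 0.1181, 0.1736, 0.1944], E[r] = -1.1597, γ^t·E[r] = -0.927778, running G = -2.344444
t=2: π = [0.1522, 0.1331, 0.2141, 0.1395, 0.1817, 0.1794], E[r] = -1.2419, γ^t·E[r] = -0.794815, running G = -3.139259
t=3: π = [0.1589, 0.1288, 0.2159, 0.1370, 0.1799, 0.1795], E[r] = -1.2288, γ^t·E[r] = -0.629160, running G = -3.768420
t=4: π = [0.1576, 0.1295, 0.2151, 0.1372, 0.1806, 0.1799], E[r] = -1.2338, γ^t·E[r] = -0.505353, running G = -4.273773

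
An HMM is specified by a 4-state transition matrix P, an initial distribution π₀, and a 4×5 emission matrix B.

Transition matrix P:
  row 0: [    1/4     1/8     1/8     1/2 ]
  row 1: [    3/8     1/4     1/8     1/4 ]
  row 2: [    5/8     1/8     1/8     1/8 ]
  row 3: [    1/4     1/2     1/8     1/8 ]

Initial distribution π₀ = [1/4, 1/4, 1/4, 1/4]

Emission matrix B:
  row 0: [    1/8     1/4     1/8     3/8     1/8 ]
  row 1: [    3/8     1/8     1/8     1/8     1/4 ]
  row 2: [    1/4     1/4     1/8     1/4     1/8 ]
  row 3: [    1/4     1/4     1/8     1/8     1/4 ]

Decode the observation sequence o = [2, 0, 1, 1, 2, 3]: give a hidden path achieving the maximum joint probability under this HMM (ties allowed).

t=0: δ = [3.125e-02, 3.125e-02, 3.125e-02, 3.125e-02]  (obs o_0=2)
t=1: δ = [2.441e-03, 5.859e-03, 9.766e-04, 3.906e-03]  ψ = [2, 3, 0, 0]  (obs o_1=0)
t=2: δ = [5.493e-04, 2.441e-04, 1.831e-04, 3.662e-04]  ψ = [1, 3, 1, 1]  (obs o_2=1)
t=3: δ = [3.433e-05, 2.289e-05, 1.717e-05, 6.866e-05]  ψ = [0, 3, 0, 0]  (obs o_3=1)
t=4: δ = [2.146e-06, 4.292e-06, 1.073e-06, 2.146e-06]  ψ = [3, 3, 3, 0]  (obs o_4=2)
t=5: δ = [6.035e-07, 1.341e-07, 1.341e-07, 1.341e-07]  ψ = [1, 1, 1, 0]  (obs o_5=3)
backtrack: best end state = 0; path = [3, 1, 0, 3, 1, 0]

path = [3, 1, 0, 3, 1, 0]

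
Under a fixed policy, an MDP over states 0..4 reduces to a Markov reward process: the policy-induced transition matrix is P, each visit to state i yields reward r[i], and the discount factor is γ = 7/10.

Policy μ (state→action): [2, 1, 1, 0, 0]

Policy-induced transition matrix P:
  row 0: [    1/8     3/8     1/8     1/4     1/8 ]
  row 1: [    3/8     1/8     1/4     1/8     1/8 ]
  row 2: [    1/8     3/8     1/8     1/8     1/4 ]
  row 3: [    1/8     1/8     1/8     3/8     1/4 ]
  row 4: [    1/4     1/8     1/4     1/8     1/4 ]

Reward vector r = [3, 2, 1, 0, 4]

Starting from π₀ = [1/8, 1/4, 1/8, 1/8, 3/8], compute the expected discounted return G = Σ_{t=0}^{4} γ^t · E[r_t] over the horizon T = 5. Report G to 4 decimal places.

G = 6.1359

t=0: π = [0.1250, 0.2500, 0.1250, 0.1250, 0.3750], E[r] = 2.5000, γ^t·E[r] = 2.500000, running G = 2.500000
t=1: π = [0.2344, 0.1875, 0.2031, 0.1719, 0.2031], E[r] = 2.0938, γ^t·E[r] = 1.465625, running G = 3.965625
t=2: π = [0.1973, 0.2344, 0.1738, 0.1973, 0.1973], E[r] = 2.0234, γ^t·E[r] = 0.991484, running G = 4.957109
t=3: π = [0.2083, 0.2178, 0.1790, 0.1990, 0.1960], E[r] = 2.0234, γ^t·E[r] = 0.694039, running G = 5.651148
t=4: π = [0.2039, 0.2218, 0.1767, 0.2008, 0.1967], E[r] = 2.0192, γ^t·E[r] = 0.484802, running G = 6.135950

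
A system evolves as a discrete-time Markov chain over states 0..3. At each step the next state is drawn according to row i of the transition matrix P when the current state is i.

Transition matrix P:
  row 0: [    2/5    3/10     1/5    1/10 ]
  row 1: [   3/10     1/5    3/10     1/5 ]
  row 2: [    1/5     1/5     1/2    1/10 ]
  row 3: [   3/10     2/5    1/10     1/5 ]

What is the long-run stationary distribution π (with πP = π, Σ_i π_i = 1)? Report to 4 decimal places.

Balance equations π_j = Σ_i π_i·P[i][j]:
  π_0 = 2/5·π_0 + 3/10·π_1 + 1/5·π_2 + 3/10·π_3
  π_1 = 3/10·π_0 + 1/5·π_1 + 1/5·π_2 + 2/5·π_3
  π_2 = 1/5·π_0 + 3/10·π_1 + 1/2·π_2 + 1/10·π_3
  normalize: π_0 + π_1 + π_2 + π_3 = 1
Solving the linear system gives exactly π = [104/347, 179/694, 105/347, 97/694].

π = [0.2997, 0.2579, 0.3026, 0.1398]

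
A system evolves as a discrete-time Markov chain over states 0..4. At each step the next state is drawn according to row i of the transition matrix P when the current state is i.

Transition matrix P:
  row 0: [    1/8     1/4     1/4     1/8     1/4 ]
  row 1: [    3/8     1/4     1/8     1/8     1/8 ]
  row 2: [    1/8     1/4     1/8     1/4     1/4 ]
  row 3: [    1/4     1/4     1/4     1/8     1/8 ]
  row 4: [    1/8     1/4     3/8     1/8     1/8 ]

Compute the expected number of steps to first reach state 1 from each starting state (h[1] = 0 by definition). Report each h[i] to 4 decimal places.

First-step conditioning: h[1] = 0; for i ≠ 1, h[i] = 1 + Σ_k P[i][k]·h[k].
  h[0] = 1 + 1/8·h[0] + 1/4·h[2] + 1/8·h[3] + 1/4·h[4]
  h[2] = 1 + 1/8·h[0] + 1/8·h[2] + 1/4·h[3] + 1/4·h[4]
  h[3] = 1 + 1/4·h[0] + 1/4·h[2] + 1/8·h[3] + 1/8·h[4]
  h[4] = 1 + 1/8·h[0] + 3/8·h[2] + 1/8·h[3] + 1/8·h[4]
Solving the 4×4 linear system over states ≠ 1 gives exactly h = [4, 0, 4, 4, 4] (h[1] = 0 is the target).

h = [4.0000, 0.0000, 4.0000, 4.0000, 4.0000]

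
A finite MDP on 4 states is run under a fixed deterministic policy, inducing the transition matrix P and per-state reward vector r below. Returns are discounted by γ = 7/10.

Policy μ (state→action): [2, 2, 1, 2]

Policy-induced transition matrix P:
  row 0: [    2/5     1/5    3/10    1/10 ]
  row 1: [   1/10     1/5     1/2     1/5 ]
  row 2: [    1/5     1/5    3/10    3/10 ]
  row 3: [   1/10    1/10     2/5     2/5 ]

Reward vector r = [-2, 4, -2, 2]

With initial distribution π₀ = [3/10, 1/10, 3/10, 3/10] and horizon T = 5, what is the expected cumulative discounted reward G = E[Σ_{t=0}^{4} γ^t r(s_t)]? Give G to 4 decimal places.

G = -0.0383

t=0: π = [0.3000, 0.1000, 0.3000, 0.3000], E[r] = -0.2000, γ^t·E[r] = -0.200000, running G = -0.200000
t=1: π = [0.2200, 0.1700, 0.3500, 0.2600], E[r] = 0.0600, γ^t·E[r] = 0.042000, running G = -0.158000
t=2: π = [0.2010, 0.1740, 0.3600, 0.2650], E[r] = 0.1040, γ^t·E[r] = 0.050960, running G = -0.107040
t=3: π = [0.1963, 0.1735, 0.3613, 0.2689], E[r] = 0.1166, γ^t·E[r] = 0.039994, running G = -0.067046
t=4: π = [0.1950, 0.1731, 0.3616, 0.2703], E[r] = 0.1198, γ^t·E[r] = 0.028759, running G = -0.038287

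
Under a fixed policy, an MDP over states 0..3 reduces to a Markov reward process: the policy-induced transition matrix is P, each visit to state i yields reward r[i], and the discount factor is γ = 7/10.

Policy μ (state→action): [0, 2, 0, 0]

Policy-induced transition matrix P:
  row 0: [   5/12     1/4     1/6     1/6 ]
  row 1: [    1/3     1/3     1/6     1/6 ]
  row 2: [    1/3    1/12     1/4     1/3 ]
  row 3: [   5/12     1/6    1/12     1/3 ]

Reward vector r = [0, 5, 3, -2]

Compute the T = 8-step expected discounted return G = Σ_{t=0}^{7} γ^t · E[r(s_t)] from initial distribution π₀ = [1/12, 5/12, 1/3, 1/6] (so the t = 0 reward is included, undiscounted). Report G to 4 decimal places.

G = 5.1386

t=0: π = [0.0833, 0.4167, 0.3333, 0.1667], E[r] = 2.7500, γ^t·E[r] = 2.750000, running G = 2.750000
t=1: π = [0.3542, 0.2153, 0.1806, 0.2500], E[r] = 1.1181, γ^t·E[r] = 0.782639, running G = 3.532639
t=2: π = [0.3837, 0.2170, 0.1609, 0.2384], E[r] = 1.0909, γ^t·E[r] = 0.534520, running G = 4.067159
t=3: π = [0.3852, 0.2214, 0.1602, 0.2332], E[r] = 1.1212, γ^t·E[r] = 0.384568, running G = 4.451727
t=4: π = [0.3849, 0.2223, 0.1606, 0.2322], E[r] = 1.1288, γ^t·E[r] = 0.271036, running G = 4.722763
t=5: π = [0.3848, 0.2224, 0.1607, 0.2321], E[r] = 1.1299, γ^t·E[r] = 0.189896, running G = 4.912658
t=6: π = [0.3847, 0.2224, 0.1607, 0.2321], E[r] = 1.1299, γ^t·E[r] = 0.132931, running G = 5.045590
t=7: π = [0.3847, 0.2224, 0.1607, 0.2321], E[r] = 1.1299, γ^t·E[r] = 0.093050, running G = 5.138640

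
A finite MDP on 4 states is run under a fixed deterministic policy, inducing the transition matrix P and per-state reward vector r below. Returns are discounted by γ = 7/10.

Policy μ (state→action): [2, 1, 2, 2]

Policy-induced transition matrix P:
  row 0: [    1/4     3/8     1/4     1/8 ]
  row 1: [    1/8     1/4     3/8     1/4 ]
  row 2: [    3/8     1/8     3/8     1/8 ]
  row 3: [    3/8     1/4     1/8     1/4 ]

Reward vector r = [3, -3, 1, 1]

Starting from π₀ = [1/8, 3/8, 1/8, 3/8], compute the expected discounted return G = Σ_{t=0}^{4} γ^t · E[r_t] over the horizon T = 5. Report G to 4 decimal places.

t=0: π = [0.1250, 0.3750, 0.1250, 0.3750], E[r] = -0.2500, γ^t·E[r] = -0.250000, running G = -0.250000
t=1: π = [0.2656, 0.2500, 0.2656, 0.2188], E[r] = 0.5313, γ^t·E[r] = 0.371875, running G = 0.121875
t=2: π = [0.2793, 0.2500, 0.2871, 0.1836], E[r] = 0.5586, γ^t·E[r] = 0.273711, running G = 0.395586
t=3: π = [0.2776, 0.2490, 0.2942, 0.1792], E[r] = 0.5591, γ^t·E[r] = 0.191765, running G = 0.587351
t=4: π = [0.2780, 0.2479, 0.2955, 0.1785], E[r] = 0.5644, γ^t·E[r] = 0.135511, running G = 0.722862

G = 0.7229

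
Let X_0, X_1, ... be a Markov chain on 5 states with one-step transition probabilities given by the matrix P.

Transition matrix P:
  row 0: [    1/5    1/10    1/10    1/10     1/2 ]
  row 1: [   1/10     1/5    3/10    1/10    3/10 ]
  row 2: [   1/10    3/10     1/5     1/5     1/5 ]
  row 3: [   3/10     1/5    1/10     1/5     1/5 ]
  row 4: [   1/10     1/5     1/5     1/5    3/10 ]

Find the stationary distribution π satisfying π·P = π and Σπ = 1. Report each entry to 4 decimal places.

π = [0.1477, 0.2041, 0.1892, 0.1648, 0.2942]

Balance equations π_j = Σ_i π_i·P[i][j]:
  π_0 = 1/5·π_0 + 1/10·π_1 + 1/10·π_2 + 3/10·π_3 + 1/10·π_4
  π_1 = 1/10·π_0 + 1/5·π_1 + 3/10·π_2 + 1/5·π_3 + 1/5·π_4
  π_2 = 1/10·π_0 + 3/10·π_1 + 1/5·π_2 + 1/10·π_3 + 1/5·π_4
  π_3 = 1/10·π_0 + 1/10·π_1 + 1/5·π_2 + 1/5·π_3 + 1/5·π_4
  normalize: π_0 + π_1 + π_2 + π_3 + π_4 = 1
Solving the linear system gives exactly π = [1341/9077, 1853/9077, 1717/9077, 1496/9077, 2670/9077].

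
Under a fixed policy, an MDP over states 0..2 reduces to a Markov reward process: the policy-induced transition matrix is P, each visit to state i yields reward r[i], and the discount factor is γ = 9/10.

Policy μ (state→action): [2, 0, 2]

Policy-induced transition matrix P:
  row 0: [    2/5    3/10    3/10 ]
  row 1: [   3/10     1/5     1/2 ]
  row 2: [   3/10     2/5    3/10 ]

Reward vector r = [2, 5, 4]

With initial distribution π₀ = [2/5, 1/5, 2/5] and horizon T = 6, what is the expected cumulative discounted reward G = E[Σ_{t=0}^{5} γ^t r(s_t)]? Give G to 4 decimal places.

G = 16.8088

t=0: π = [0.4000, 0.2000, 0.4000], E[r] = 3.4000, γ^t·E[r] = 3.400000, running G = 3.400000
t=1: π = [0.3400, 0.3200, 0.3400], E[r] = 3.6400, γ^t·E[r] = 3.276000, running G = 6.676000
t=2: π = [0.3340, 0.3020, 0.3640], E[r] = 3.6340, γ^t·E[r] = 2.943540, running G = 9.619540
t=3: π = [0.3334, 0.3062, 0.3604], E[r] = 3.6394, γ^t·E[r] = 2.653123, running G = 12.272663
t=4: π = [0.3333, 0.3054, 0.3612], E[r] = 3.6387, γ^t·E[r] = 2.387377, running G = 14.660040
t=5: π = [0.3333, 0.3056, 0.3611], E[r] = 3.6389, γ^t·E[r] = 2.148742, running G = 16.808782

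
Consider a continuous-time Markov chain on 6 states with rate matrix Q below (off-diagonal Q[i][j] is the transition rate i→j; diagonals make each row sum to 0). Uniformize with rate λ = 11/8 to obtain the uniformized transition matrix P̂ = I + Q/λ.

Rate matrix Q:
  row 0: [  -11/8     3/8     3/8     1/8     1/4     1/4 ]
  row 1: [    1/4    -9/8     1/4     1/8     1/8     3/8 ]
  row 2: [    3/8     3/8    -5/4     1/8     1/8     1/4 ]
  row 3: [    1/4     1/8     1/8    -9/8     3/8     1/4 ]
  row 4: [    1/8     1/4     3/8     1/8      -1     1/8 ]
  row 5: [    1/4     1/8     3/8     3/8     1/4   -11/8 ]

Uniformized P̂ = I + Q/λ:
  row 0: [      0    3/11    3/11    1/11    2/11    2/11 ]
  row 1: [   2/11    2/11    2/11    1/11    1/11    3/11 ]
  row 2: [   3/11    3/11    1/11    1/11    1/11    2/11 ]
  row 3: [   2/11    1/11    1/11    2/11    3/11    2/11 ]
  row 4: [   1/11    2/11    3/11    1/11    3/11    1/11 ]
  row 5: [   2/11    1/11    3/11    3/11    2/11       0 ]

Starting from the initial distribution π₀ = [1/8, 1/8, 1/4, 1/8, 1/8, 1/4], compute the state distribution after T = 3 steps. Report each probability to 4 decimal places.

π = [0.1556, 0.1873, 0.1968, 0.1314, 0.1748, 0.1542]

t=0: π = [0.1250, 0.1250, 0.2500, 0.1250, 0.1250, 0.2500]
t=1: π = [0.1705, 0.1818, 0.1932, 0.1477, 0.1705, 0.1364]
t=2: π = [0.1529, 0.1890, 0.1942, 0.1291, 0.1767, 0.1581]
t=3: π = [0.1556, 0.1873, 0.1968, 0.1314, 0.1748, 0.1542]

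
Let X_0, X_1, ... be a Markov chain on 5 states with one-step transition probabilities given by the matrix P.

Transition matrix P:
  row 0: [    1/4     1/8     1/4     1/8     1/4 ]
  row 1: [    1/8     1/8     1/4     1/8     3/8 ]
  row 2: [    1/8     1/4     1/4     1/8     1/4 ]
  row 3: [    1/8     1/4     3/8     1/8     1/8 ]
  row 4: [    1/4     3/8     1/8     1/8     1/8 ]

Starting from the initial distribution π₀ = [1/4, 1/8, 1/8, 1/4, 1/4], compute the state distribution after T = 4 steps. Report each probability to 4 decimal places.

t=0: π = [0.2500, 0.1250, 0.1250, 0.2500, 0.2500]
t=1: π = [0.1875, 0.2344, 0.2500, 0.1250, 0.2031]
t=2: π = [0.1738, 0.2227, 0.2402, 0.1250, 0.2383]
t=3: π = [0.1765, 0.2302, 0.2358, 0.1250, 0.2324]
t=4: π = [0.1761, 0.2282, 0.2366, 0.1250, 0.2341]

π = [0.1761, 0.2282, 0.2366, 0.1250, 0.2341]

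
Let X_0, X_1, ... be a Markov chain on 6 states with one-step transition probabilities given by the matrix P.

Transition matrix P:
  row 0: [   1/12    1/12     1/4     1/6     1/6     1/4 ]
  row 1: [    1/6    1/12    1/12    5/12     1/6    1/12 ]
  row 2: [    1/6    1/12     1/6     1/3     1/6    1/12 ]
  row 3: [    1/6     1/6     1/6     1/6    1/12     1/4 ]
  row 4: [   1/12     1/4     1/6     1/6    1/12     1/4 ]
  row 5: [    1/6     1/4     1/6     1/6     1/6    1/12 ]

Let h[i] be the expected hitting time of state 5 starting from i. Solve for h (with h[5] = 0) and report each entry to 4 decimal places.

First-step conditioning: h[5] = 0; for i ≠ 5, h[i] = 1 + Σ_k P[i][k]·h[k].
  h[0] = 1 + 1/12·h[0] + 1/12·h[1] + 1/4·h[2] + 1/6·h[3] + 1/6·h[4]
  h[1] = 1 + 1/6·h[0] + 1/12·h[1] + 1/12·h[2] + 5/12·h[3] + 1/6·h[4]
  h[2] = 1 + 1/6·h[0] + 1/12·h[1] + 1/6·h[2] + 1/3·h[3] + 1/6·h[4]
  h[3] = 1 + 1/6·h[0] + 1/6·h[1] + 1/6·h[2] + 1/6·h[3] + 1/12·h[4]
  h[4] = 1 + 1/12·h[0] + 1/4·h[1] + 1/6·h[2] + 1/6·h[3] + 1/12·h[4]
Solving the 5×5 linear system over states ≠ 5 gives exactly h = [96956/19253, 110588/19253, 111844/19253, 7444/1481, 97908/19253, 0] (h[5] = 0 is the target).

h = [5.0359, 5.7439, 5.8092, 5.0263, 5.0853, 0.0000]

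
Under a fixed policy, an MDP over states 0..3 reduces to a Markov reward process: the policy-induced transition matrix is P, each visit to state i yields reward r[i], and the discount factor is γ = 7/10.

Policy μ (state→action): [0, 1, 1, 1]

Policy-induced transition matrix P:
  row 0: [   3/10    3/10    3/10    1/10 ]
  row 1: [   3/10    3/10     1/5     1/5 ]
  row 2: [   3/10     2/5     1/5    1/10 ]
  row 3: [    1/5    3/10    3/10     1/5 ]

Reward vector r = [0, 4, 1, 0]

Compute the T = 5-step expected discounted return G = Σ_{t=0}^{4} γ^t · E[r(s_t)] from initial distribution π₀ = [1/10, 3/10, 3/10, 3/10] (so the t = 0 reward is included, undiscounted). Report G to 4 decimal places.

t=0: π = [0.1000, 0.3000, 0.3000, 0.3000], E[r] = 1.5000, γ^t·E[r] = 1.500000, running G = 1.500000
t=1: π = [0.2700, 0.3300, 0.2400, 0.1600], E[r] = 1.5600, γ^t·E[r] = 1.092000, running G = 2.592000
t=2: π = [0.2840, 0.3240, 0.2430, 0.1490], E[r] = 1.5390, γ^t·E[r] = 0.754110, running G = 3.346110
t=3: π = [0.2851, 0.3243, 0.2433, 0.1473], E[r] = 1.5405, γ^t·E[r] = 0.528392, running G = 3.874502
t=4: π = [0.2853, 0.3243, 0.2432, 0.1472], E[r] = 1.5406, γ^t·E[r] = 0.369888, running G = 4.244390

G = 4.2444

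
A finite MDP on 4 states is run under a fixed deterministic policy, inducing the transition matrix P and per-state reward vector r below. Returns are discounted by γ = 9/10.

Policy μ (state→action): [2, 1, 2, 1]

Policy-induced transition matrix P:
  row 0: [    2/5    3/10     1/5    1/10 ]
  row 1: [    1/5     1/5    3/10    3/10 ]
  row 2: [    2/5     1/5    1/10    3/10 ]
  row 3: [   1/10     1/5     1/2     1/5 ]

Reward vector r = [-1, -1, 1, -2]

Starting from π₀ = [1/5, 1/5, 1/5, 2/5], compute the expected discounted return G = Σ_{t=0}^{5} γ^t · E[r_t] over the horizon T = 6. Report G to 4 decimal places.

G = -3.4719

t=0: π = [0.2000, 0.2000, 0.2000, 0.4000], E[r] = -1.0000, γ^t·E[r] = -1.000000, running G = -1.000000
t=1: π = [0.2400, 0.2200, 0.3200, 0.2200], E[r] = -0.5800, γ^t·E[r] = -0.522000, running G = -1.522000
t=2: π = [0.2900, 0.2240, 0.2560, 0.2300], E[r] = -0.7180, γ^t·E[r] = -0.581580, running G = -2.103580
t=3: π = [0.2862, 0.2290, 0.2658, 0.2190], E[r] = -0.6874, γ^t·E[r] = -0.501115, running G = -2.604695
t=4: π = [0.2885, 0.2286, 0.2620, 0.2209], E[r] = -0.6968, γ^t·E[r] = -0.457184, running G = -3.061878
t=5: π = [0.2880, 0.2289, 0.2629, 0.2202], E[r] = -0.6944, γ^t·E[r] = -0.410023, running G = -3.471901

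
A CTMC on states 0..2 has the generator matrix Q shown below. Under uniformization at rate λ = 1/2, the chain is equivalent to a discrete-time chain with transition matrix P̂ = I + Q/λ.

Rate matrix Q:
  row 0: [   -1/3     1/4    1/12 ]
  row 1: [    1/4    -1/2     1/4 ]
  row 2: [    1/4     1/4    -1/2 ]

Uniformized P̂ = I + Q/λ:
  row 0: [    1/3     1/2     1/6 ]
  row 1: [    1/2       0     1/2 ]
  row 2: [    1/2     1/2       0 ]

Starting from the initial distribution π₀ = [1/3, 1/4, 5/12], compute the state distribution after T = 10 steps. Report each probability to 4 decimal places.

t=0: π = [0.3333, 0.2500, 0.4167]
t=1: π = [0.4444, 0.3750, 0.1806]
t=2: π = [0.4259, 0.3125, 0.2616]
t=3: π = [0.4290, 0.3438, 0.2272]
t=4: π = [0.4285, 0.3281, 0.2434]
t=5: π = [0.4286, 0.3359, 0.2355]
t=6: π = [0.4286, 0.3320, 0.2394]
t=7: π = [0.4286, 0.3340, 0.2374]
t=8: π = [0.4286, 0.3330, 0.2384]
t=9: π = [0.4286, 0.3335, 0.2379]
t=10: π = [0.4286, 0.3333, 0.2382]

π = [0.4286, 0.3333, 0.2382]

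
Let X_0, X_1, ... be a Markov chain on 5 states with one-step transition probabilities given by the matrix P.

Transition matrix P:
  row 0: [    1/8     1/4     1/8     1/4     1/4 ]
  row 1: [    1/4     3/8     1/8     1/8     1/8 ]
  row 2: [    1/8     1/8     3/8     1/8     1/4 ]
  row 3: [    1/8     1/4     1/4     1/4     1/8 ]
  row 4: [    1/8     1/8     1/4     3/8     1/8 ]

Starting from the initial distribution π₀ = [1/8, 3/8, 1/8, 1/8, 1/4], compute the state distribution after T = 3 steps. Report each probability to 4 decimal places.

π = [0.1545, 0.2302, 0.2288, 0.2141, 0.1724]

t=0: π = [0.1250, 0.3750, 0.1250, 0.1250, 0.2500]
t=1: π = [0.1719, 0.2500, 0.2031, 0.2188, 0.1563]
t=2: π = [0.1563, 0.2363, 0.2227, 0.2129, 0.1719]
t=3: π = [0.1545, 0.2302, 0.2288, 0.2141, 0.1724]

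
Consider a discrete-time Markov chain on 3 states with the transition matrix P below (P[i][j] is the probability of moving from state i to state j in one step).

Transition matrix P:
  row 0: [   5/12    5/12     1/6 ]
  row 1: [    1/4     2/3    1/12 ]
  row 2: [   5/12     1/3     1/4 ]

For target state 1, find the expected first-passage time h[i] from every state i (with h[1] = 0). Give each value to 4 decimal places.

h = [2.4906, 0.0000, 2.7170]

First-step conditioning: h[1] = 0; for i ≠ 1, h[i] = 1 + Σ_k P[i][k]·h[k].
  h[0] = 1 + 5/12·h[0] + 1/6·h[2]
  h[2] = 1 + 5/12·h[0] + 1/4·h[2]
Solving the 2×2 linear system over states ≠ 1 gives exactly h = [132/53, 0, 144/53] (h[1] = 0 is the target).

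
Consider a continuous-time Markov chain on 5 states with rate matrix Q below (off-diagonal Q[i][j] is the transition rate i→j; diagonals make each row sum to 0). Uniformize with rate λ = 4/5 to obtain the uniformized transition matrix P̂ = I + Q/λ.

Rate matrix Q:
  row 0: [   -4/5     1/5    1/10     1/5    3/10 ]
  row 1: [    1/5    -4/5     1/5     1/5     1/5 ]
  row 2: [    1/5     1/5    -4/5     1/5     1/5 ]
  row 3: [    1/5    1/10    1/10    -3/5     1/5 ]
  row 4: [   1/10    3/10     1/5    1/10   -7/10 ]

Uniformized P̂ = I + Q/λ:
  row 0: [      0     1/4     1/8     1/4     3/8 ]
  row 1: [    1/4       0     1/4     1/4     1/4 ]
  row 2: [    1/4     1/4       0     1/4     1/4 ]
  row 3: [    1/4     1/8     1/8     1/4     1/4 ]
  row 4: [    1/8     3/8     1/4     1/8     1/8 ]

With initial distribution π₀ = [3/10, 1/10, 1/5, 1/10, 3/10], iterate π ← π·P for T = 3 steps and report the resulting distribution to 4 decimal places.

π = [0.1744, 0.2041, 0.1574, 0.2205, 0.2436]

t=0: π = [0.3000, 0.1000, 0.2000, 0.1000, 0.3000]
t=1: π = [0.1375, 0.2500, 0.1500, 0.2125, 0.2500]
t=2: π = [0.1844, 0.1922, 0.1688, 0.2188, 0.2359]
t=3: π = [0.1744, 0.2041, 0.1574, 0.2205, 0.2436]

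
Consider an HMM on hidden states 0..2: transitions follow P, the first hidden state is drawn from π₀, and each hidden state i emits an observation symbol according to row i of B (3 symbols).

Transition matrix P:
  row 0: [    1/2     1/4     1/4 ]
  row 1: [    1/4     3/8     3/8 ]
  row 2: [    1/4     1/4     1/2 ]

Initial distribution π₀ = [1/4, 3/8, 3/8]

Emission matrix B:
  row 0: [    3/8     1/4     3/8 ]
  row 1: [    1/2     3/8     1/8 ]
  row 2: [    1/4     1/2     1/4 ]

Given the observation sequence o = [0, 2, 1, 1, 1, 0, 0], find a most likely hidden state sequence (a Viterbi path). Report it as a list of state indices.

path = [1, 2, 2, 2, 2, 1, 1]

t=0: δ = [9.375e-02, 1.875e-01, 9.375e-02]  (obs o_0=0)
t=1: δ = [1.758e-02, 8.789e-03, 1.758e-02]  ψ = [0, 1, 1]  (obs o_1=2)
t=2: δ = [2.197e-03, 1.648e-03, 4.395e-03]  ψ = [0, 0, 2]  (obs o_2=1)
t=3: δ = [2.747e-04, 4.120e-04, 1.099e-03]  ψ = [0, 2, 2]  (obs o_3=1)
t=4: δ = [6.866e-05, 1.030e-04, 2.747e-04]  ψ = [2, 2, 2]  (obs o_4=1)
t=5: δ = [2.575e-05, 3.433e-05, 3.433e-05]  ψ = [2, 2, 2]  (obs o_5=0)
t=6: δ = [4.828e-06, 6.437e-06, 4.292e-06]  ψ = [0, 1, 2]  (obs o_6=0)
backtrack: best end state = 1; path = [1, 2, 2, 2, 2, 1, 1]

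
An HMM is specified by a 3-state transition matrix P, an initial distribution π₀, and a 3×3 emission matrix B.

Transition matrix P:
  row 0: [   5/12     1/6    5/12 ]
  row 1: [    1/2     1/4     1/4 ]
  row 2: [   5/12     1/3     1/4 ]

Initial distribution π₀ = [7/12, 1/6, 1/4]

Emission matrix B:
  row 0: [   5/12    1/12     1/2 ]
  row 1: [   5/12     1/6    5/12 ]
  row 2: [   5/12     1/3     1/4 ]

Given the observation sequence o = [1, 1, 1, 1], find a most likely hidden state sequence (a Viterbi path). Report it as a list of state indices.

path = [2, 2, 2, 2]

t=0: δ = [4.861e-02, 2.778e-02, 8.333e-02]  (obs o_0=1)
t=1: δ = [2.894e-03, 4.630e-03, 6.944e-03]  ψ = [2, 2, 2]  (obs o_1=1)
t=2: δ = [2.411e-04, 3.858e-04, 5.787e-04]  ψ = [2, 2, 2]  (obs o_2=1)
t=3: δ = [2.009e-05, 3.215e-05, 4.823e-05]  ψ = [2, 2, 2]  (obs o_3=1)
backtrack: best end state = 2; path = [2, 2, 2, 2]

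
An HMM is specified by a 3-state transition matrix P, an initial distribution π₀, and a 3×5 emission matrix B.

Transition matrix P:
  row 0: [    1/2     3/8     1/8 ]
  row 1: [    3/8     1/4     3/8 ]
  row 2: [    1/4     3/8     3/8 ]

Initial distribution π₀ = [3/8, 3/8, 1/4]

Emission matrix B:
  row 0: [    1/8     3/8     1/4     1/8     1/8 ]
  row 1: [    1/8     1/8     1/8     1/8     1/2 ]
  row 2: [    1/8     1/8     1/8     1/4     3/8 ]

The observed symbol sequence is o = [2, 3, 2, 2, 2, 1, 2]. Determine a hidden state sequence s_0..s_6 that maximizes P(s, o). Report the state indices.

path = [0, 0, 0, 0, 0, 0, 0]

t=0: δ = [9.375e-02, 4.688e-02, 3.125e-02]  (obs o_0=2)
t=1: δ = [5.859e-03, 4.395e-03, 4.395e-03]  ψ = [0, 0, 1]  (obs o_1=3)
t=2: δ = [7.324e-04, 2.747e-04, 2.060e-04]  ψ = [0, 0, 1]  (obs o_2=2)
t=3: δ = [9.155e-05, 3.433e-05, 1.287e-05]  ψ = [0, 0, 1]  (obs o_3=2)
t=4: δ = [1.144e-05, 4.292e-06, 1.609e-06]  ψ = [0, 0, 1]  (obs o_4=2)
t=5: δ = [2.146e-06, 5.364e-07, 2.012e-07]  ψ = [0, 0, 1]  (obs o_5=1)
t=6: δ = [2.682e-07, 1.006e-07, 3.353e-08]  ψ = [0, 0, 0]  (obs o_6=2)
backtrack: best end state = 0; path = [0, 0, 0, 0, 0, 0, 0]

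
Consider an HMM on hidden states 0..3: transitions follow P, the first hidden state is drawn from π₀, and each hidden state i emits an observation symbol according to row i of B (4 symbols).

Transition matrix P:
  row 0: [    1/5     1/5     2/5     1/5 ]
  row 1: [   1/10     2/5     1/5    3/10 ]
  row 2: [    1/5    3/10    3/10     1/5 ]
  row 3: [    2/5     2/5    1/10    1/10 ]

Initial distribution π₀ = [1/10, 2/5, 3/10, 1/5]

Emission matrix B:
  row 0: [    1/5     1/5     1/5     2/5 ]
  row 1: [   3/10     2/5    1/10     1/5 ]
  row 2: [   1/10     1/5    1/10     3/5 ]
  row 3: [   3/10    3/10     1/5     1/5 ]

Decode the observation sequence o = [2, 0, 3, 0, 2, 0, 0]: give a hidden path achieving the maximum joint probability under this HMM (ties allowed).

path = [3, 0, 2, 1, 3, 1, 1]

t=0: δ = [2.000e-02, 4.000e-02, 3.000e-02, 4.000e-02]  (obs o_0=2)
t=1: δ = [3.200e-03, 4.800e-03, 9.000e-04, 3.600e-03]  ψ = [3, 1, 2, 1]  (obs o_1=0)
t=2: δ = [5.760e-04, 3.840e-04, 7.680e-04, 2.880e-04]  ψ = [3, 1, 0, 1]  (obs o_2=3)
t=3: δ = [3.072e-05, 6.912e-05, 2.304e-05, 4.608e-05]  ψ = [2, 2, 0, 2]  (obs o_3=0)
t=4: δ = [3.686e-06, 2.765e-06, 1.382e-06, 4.147e-06]  ψ = [3, 1, 1, 1]  (obs o_4=2)
t=5: δ = [3.318e-07, 4.977e-07, 1.475e-07, 2.488e-07]  ψ = [3, 3, 0, 1]  (obs o_5=0)
t=6: δ = [1.991e-08, 5.972e-08, 1.327e-08, 4.479e-08]  ψ = [3, 1, 0, 1]  (obs o_6=0)
backtrack: best end state = 1; path = [3, 0, 2, 1, 3, 1, 1]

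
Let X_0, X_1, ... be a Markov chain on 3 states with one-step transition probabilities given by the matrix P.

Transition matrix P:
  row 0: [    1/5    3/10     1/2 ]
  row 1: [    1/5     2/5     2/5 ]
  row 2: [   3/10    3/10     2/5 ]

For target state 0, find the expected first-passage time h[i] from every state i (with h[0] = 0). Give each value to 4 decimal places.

First-step conditioning: h[0] = 0; for i ≠ 0, h[i] = 1 + Σ_k P[i][k]·h[k].
  h[1] = 1 + 2/5·h[1] + 2/5·h[2]
  h[2] = 1 + 3/10·h[1] + 2/5·h[2]
Solving the 2×2 linear system over states ≠ 0 gives exactly h = [0, 25/6, 15/4] (h[0] = 0 is the target).

h = [0.0000, 4.1667, 3.7500]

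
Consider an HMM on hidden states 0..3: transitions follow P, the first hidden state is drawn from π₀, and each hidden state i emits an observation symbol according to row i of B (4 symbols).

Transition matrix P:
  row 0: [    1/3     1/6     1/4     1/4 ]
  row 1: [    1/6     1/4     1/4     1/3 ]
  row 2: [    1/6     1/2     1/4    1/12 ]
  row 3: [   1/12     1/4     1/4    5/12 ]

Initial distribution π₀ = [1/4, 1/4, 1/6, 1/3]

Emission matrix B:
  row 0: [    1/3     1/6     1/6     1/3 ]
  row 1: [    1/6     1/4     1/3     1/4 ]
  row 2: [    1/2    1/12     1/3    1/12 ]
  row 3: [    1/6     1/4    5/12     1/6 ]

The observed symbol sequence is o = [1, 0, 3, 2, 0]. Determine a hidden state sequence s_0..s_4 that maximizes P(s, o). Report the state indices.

t=0: δ = [4.167e-02, 6.250e-02, 1.389e-02, 8.333e-02]  (obs o_0=1)
t=1: δ = [4.630e-03, 3.472e-03, 1.042e-02, 5.787e-03]  ψ = [0, 3, 3, 3]  (obs o_1=0)
t=2: δ = [5.787e-04, 1.302e-03, 2.170e-04, 4.019e-04]  ψ = [2, 2, 2, 3]  (obs o_2=3)
t=3: δ = [3.617e-05, 1.085e-04, 1.085e-04, 1.808e-04]  ψ = [1, 1, 1, 1]  (obs o_3=2)
t=4: δ = [6.028e-06, 9.042e-06, 2.261e-05, 1.256e-05]  ψ = [1, 2, 3, 3]  (obs o_4=0)
backtrack: best end state = 2; path = [3, 2, 1, 3, 2]

path = [3, 2, 1, 3, 2]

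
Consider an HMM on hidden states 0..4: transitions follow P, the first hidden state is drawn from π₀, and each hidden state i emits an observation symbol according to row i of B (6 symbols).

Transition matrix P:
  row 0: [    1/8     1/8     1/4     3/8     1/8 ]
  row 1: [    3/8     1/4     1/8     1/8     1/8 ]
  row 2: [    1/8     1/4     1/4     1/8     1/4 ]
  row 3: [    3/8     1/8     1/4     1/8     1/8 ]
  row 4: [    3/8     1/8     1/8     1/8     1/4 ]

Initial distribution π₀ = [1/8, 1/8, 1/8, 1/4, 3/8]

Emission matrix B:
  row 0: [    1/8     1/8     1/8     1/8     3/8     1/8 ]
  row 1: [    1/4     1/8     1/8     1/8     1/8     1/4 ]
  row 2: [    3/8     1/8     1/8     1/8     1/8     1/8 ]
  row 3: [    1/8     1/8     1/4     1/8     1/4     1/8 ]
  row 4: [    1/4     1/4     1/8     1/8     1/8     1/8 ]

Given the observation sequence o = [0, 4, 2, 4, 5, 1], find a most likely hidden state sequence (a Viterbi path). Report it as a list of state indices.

path = [4, 0, 3, 0, 3, 0]

t=0: δ = [1.562e-02, 3.125e-02, 4.688e-02, 3.125e-02, 9.375e-02]  (obs o_0=0)
t=1: δ = [1.318e-02, 1.465e-03, 1.465e-03, 2.930e-03, 2.930e-03]  ψ = [4, 2, 2, 4, 4]  (obs o_1=4)
t=2: δ = [2.060e-04, 2.060e-04, 4.120e-04, 1.236e-03, 2.060e-04]  ψ = [0, 0, 0, 0, 0]  (obs o_2=2)
t=3: δ = [1.738e-04, 1.931e-05, 3.862e-05, 3.862e-05, 1.931e-05]  ψ = [3, 3, 3, 3, 3]  (obs o_3=4)
t=4: δ = [2.716e-06, 5.431e-06, 5.431e-06, 8.147e-06, 2.716e-06]  ψ = [0, 0, 0, 0, 0]  (obs o_4=5)
t=5: δ = [3.819e-07, 1.697e-07, 2.546e-07, 1.273e-07, 3.395e-07]  ψ = [3, 1, 3, 0, 2]  (obs o_5=1)
backtrack: best end state = 0; path = [4, 0, 3, 0, 3, 0]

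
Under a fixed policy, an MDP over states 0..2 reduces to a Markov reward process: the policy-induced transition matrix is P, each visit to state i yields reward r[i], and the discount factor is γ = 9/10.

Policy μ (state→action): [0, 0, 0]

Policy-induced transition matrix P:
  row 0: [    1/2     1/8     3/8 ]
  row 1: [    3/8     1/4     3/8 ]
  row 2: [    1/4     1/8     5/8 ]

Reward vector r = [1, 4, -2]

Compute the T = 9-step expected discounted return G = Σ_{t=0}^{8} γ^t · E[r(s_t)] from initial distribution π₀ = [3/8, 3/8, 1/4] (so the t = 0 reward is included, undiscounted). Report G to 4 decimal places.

G = 1.3149

t=0: π = [0.3750, 0.3750, 0.2500], E[r] = 1.3750, γ^t·E[r] = 1.375000, running G = 1.375000
t=1: π = [0.3906, 0.1719, 0.4375], E[r] = 0.2031, γ^t·E[r] = 0.182813, running G = 1.557813
t=2: π = [0.3691, 0.1465, 0.4844], E[r] = -0.0137, γ^t·E[r] = -0.011074, running G = 1.546738
t=3: π = [0.3606, 0.1433, 0.4961], E[r] = -0.0583, γ^t·E[r] = -0.042537, running G = 1.504201
t=4: π = [0.3581, 0.1429, 0.4990], E[r] = -0.0683, γ^t·E[r] = -0.044831, running G = 1.459371
t=5: π = [0.3574, 0.1429, 0.4998], E[r] = -0.0707, γ^t·E[r] = -0.041733, running G = 1.417638
t=6: π = [0.3572, 0.1429, 0.4999], E[r] = -0.0712, γ^t·E[r] = -0.037861, running G = 1.379777
t=7: π = [0.3572, 0.1429, 0.5000], E[r] = -0.0714, γ^t·E[r] = -0.034142, running G = 1.345635
t=8: π = [0.3571, 0.1429, 0.5000], E[r] = -0.0714, γ^t·E[r] = -0.030743, running G = 1.314892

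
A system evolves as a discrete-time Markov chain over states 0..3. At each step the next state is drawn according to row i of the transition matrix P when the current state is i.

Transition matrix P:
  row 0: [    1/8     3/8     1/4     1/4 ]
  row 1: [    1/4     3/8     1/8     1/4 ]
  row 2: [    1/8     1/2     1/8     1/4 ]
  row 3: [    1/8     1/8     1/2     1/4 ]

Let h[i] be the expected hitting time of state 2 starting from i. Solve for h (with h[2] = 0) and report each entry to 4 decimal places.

h = [3.6571, 4.1143, 0.0000, 2.6286]

First-step conditioning: h[2] = 0; for i ≠ 2, h[i] = 1 + Σ_k P[i][k]·h[k].
  h[0] = 1 + 1/8·h[0] + 3/8·h[1] + 1/4·h[3]
  h[1] = 1 + 1/4·h[0] + 3/8·h[1] + 1/4·h[3]
  h[3] = 1 + 1/8·h[0] + 1/8·h[1] + 1/4·h[3]
Solving the 3×3 linear system over states ≠ 2 gives exactly h = [128/35, 144/35, 0, 92/35] (h[2] = 0 is the target).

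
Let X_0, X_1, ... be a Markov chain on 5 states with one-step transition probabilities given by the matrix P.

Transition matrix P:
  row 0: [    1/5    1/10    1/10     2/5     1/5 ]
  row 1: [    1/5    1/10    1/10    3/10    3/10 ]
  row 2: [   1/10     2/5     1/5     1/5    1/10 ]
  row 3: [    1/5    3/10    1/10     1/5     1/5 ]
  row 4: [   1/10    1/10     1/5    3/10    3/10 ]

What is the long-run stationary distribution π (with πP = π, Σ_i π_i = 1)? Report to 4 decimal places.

Balance equations π_j = Σ_i π_i·P[i][j]:
  π_0 = 1/5·π_0 + 1/5·π_1 + 1/10·π_2 + 1/5·π_3 + 1/10·π_4
  π_1 = 1/10·π_0 + 1/10·π_1 + 2/5·π_2 + 3/10·π_3 + 1/10·π_4
  π_2 = 1/10·π_0 + 1/10·π_1 + 1/5·π_2 + 1/10·π_3 + 1/5·π_4
  π_3 = 2/5·π_0 + 3/10·π_1 + 1/5·π_2 + 1/5·π_3 + 3/10·π_4
  normalize: π_0 + π_1 + π_2 + π_3 + π_4 = 1
Solving the linear system gives exactly π = [1633/9990, 979/4995, 682/4995, 2749/9990, 127/555].

π = [0.1635, 0.1960, 0.1365, 0.2752, 0.2288]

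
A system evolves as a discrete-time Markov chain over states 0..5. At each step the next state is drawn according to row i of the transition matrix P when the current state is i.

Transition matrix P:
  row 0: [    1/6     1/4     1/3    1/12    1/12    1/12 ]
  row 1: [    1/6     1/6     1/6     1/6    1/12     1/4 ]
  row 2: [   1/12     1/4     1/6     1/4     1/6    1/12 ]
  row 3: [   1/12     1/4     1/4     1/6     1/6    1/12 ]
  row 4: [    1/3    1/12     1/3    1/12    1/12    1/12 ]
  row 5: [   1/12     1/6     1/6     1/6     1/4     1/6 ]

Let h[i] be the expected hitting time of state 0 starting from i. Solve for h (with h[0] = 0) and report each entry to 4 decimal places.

First-step conditioning: h[0] = 0; for i ≠ 0, h[i] = 1 + Σ_k P[i][k]·h[k].
  h[1] = 1 + 1/6·h[1] + 1/6·h[2] + 1/6·h[3] + 1/12·h[4] + 1/4·h[5]
  h[2] = 1 + 1/4·h[1] + 1/6·h[2] + 1/4·h[3] + 1/6·h[4] + 1/12·h[5]
  h[3] = 1 + 1/4·h[1] + 1/4·h[2] + 1/6·h[3] + 1/6·h[4] + 1/12·h[5]
  h[4] = 1 + 1/12·h[1] + 1/3·h[2] + 1/12·h[3] + 1/12·h[4] + 1/12·h[5]
  h[5] = 1 + 1/6·h[1] + 1/6·h[2] + 1/6·h[3] + 1/4·h[4] + 1/6·h[5]
Solving the 5×5 linear system over states ≠ 0 gives exactly h = [0, 5253/767, 5601/767, 5601/767, 4362/767, 5520/767] (h[0] = 0 is the target).

h = [0.0000, 6.8488, 7.3025, 7.3025, 5.6871, 7.1969]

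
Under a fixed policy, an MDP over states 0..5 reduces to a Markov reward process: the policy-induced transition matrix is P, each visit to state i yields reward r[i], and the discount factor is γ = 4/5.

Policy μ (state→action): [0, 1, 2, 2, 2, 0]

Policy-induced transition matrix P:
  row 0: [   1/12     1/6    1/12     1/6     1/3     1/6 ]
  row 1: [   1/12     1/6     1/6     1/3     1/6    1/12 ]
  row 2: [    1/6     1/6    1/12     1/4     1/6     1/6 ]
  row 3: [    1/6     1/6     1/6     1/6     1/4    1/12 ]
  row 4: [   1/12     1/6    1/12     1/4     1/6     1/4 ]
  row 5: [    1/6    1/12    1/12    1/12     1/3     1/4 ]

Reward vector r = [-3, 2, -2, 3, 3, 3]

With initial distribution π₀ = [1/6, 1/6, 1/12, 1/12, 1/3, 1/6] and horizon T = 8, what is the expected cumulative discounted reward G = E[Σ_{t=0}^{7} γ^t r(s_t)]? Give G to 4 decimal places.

G = 6.3657

t=0: π = [0.1667, 0.1667, 0.0833, 0.0833, 0.3333, 0.1667], E[r] = 1.4167, γ^t·E[r] = 1.416667, running G = 1.416667
t=1: π = [0.1111, 0.1528, 0.1042, 0.2153, 0.2292, 0.1875], E[r] = 1.6597, γ^t·E[r] = 1.327778, running G = 2.744444
t=2: π = [0.1256, 0.1510, 0.1140, 0.2043, 0.2344, 0.1707], E[r] = 1.5255, γ^t·E[r] = 0.976296, running G = 3.720741
t=3: π = [0.1241, 0.1524, 0.1129, 0.2066, 0.2331, 0.1708], E[r] = 1.5383, γ^t·E[r] = 0.787630, running G = 4.508370
t=4: π = [0.1242, 0.1524, 0.1133, 0.2067, 0.2330, 0.1704], E[r] = 1.5361, γ^t·E[r] = 0.629179, running G = 5.137549
t=5: π = [0.1242, 0.1525, 0.1133, 0.2067, 0.2330, 0.1704], E[r] = 1.5361, γ^t·E[r] = 0.503341, running G = 5.640890
t=6: π = [0.1242, 0.1525, 0.1133, 0.2067, 0.2330, 0.1703], E[r] = 1.5360, γ^t·E[r] = 0.402659, running G = 6.043549
t=7: π = [0.1242, 0.1525, 0.1133, 0.2067, 0.2330, 0.1703], E[r] = 1.5360, γ^t·E[r] = 0.322127, running G = 6.365676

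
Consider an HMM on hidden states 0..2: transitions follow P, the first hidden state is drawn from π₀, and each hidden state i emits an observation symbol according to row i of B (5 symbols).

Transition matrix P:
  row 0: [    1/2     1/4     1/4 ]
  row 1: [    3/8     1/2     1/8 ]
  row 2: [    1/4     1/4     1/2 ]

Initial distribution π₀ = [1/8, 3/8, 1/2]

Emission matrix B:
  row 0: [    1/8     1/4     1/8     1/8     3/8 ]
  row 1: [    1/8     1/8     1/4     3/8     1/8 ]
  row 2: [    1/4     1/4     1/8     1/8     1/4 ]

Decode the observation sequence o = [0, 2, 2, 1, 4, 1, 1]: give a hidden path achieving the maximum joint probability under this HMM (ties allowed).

path = [2, 1, 1, 0, 0, 0, 0]

t=0: δ = [1.562e-02, 4.688e-02, 1.250e-01]  (obs o_0=0)
t=1: δ = [3.906e-03, 7.812e-03, 7.812e-03]  ψ = [2, 2, 2]  (obs o_1=2)
t=2: δ = [3.662e-04, 9.766e-04, 4.883e-04]  ψ = [1, 1, 2]  (obs o_2=2)
t=3: δ = [9.155e-05, 6.104e-05, 6.104e-05]  ψ = [1, 1, 2]  (obs o_3=1)
t=4: δ = [1.717e-05, 3.815e-06, 7.629e-06]  ψ = [0, 1, 2]  (obs o_4=4)
t=5: δ = [2.146e-06, 5.364e-07, 1.073e-06]  ψ = [0, 0, 0]  (obs o_5=1)
t=6: δ = [2.682e-07, 6.706e-08, 1.341e-07]  ψ = [0, 0, 0]  (obs o_6=1)
backtrack: best end state = 0; path = [2, 1, 1, 0, 0, 0, 0]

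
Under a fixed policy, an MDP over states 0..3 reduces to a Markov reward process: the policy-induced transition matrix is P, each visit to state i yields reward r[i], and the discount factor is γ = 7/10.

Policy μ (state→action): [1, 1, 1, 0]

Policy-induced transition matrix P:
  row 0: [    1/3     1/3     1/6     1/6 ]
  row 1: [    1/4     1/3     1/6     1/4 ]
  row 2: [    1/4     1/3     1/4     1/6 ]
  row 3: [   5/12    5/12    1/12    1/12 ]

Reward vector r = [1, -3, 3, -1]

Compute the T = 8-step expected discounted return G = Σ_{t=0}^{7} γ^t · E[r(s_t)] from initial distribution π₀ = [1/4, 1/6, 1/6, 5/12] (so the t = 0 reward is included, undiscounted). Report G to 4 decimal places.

t=0: π = [0.2500, 0.1667, 0.1667, 0.4167], E[r] = -0.1667, γ^t·E[r] = -0.166667, running G = -0.166667
t=1: π = [0.3403, 0.3681, 0.1458, 0.1458], E[r] = -0.4722, γ^t·E[r] = -0.330556, running G = -0.497222
t=2: π = [0.3027, 0.3455, 0.1667, 0.1852], E[r] = -0.4190, γ^t·E[r] = -0.205301, running G = -0.702523
t=3: π = [0.3061, 0.3488, 0.1651, 0.1800], E[r] = -0.4249, γ^t·E[r] = -0.145729, running G = -0.848252
t=4: π = [0.3055, 0.3483, 0.1654, 0.1807], E[r] = -0.4239, γ^t·E[r] = -0.101790, running G = -0.950042
t=5: π = [0.3056, 0.3484, 0.1654, 0.1806], E[r] = -0.4241, γ^t·E[r] = -0.071272, running G = -1.021314
t=6: π = [0.3056, 0.3484, 0.1654, 0.1806], E[r] = -0.4240, γ^t·E[r] = -0.049888, running G = -1.071202
t=7: π = [0.3056, 0.3484, 0.1654, 0.1806], E[r] = -0.4240, γ^t·E[r] = -0.034922, running G = -1.106124

G = -1.1061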